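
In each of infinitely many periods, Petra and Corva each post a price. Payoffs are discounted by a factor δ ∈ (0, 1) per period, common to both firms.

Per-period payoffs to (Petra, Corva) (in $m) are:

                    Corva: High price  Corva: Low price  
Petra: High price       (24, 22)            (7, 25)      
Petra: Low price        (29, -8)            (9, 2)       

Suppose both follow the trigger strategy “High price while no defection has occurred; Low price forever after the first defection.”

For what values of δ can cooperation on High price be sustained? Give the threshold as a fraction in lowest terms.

1/4

Petra's threshold: (29−24)/(29−9) = 1/4.
Corva's threshold: (25−22)/(25−2) = 3/23.
1/4 > 3/23, so Petra binds and δ* = 1/4.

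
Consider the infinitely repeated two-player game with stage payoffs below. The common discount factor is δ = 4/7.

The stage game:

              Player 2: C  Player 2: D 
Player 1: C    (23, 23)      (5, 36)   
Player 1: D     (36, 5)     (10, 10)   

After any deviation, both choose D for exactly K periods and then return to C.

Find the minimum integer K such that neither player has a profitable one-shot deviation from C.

IC: δ(1−δ^K)/(1−δ) ≥ (36−23)/(23−10) = 1.
With δ = 4/7: need 1 − δ^K ≥ 1·(1−4/7)/(4/7), i.e. δ^K ≤ 0.2500.
Since (4/7)^2 = 0.3265 and (4/7)^3 = 0.1866, the smallest such K is 3.

3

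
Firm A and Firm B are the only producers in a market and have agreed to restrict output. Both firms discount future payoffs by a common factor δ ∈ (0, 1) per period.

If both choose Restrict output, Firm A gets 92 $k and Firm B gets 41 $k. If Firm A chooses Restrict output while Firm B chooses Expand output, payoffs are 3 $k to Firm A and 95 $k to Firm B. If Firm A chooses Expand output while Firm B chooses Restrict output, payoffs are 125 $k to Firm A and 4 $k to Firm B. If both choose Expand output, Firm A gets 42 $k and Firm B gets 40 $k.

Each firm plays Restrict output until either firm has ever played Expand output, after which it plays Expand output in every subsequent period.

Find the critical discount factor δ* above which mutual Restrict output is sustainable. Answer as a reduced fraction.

54/55

Firm A: cooperation gives 92 each period; deviation gives 125 once then 42 forever.
  92/(1−δ) ≥ 125 + 42δ/(1−δ) ⇒ δ ≥ 33/83.
Firm B: cooperation gives 41 each period; deviation gives 95 once then 40 forever.
  δ ≥ 54/55.
Both must hold, so the binding constraint is Firm B's: δ ≥ 54/55.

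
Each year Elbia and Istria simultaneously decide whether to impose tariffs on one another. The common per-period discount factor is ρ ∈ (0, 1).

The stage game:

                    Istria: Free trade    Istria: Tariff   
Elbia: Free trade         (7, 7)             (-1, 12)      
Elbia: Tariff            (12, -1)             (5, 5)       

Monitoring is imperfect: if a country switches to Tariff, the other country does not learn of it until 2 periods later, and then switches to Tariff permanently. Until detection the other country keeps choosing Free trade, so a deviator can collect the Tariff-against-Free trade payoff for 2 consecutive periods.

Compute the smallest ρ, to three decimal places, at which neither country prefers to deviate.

A deviator earns 12 for 2 periods, then 5 forever; cooperating earns 7 forever. Multiplying the IC by (1−ρ):
7 ≥ 12(1−ρ^2) + 5ρ^2, so 7·ρ^2 ≥ 5 and ρ^2 ≥ 5/7.
ρ ≥ (5/7)^(1/2) ≈ 0.845.

0.845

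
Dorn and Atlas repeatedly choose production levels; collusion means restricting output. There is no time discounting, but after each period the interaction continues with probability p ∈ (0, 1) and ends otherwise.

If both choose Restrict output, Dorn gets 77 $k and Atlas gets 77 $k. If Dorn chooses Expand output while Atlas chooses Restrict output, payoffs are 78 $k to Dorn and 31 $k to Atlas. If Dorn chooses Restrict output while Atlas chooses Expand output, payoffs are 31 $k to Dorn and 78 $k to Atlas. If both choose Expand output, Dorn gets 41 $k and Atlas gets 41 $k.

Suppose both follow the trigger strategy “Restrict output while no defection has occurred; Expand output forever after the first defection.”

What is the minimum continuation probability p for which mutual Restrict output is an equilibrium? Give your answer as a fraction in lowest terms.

Expected cooperation value is 77 + p·77 + p²·77 + … = 77/(1−p); deviation gives 78 + p·41/(1−p).
77 ≥ 78(1−p) + 41p ⇒ 37p ≥ 1 ⇒ p ≥ 1/37.

1/37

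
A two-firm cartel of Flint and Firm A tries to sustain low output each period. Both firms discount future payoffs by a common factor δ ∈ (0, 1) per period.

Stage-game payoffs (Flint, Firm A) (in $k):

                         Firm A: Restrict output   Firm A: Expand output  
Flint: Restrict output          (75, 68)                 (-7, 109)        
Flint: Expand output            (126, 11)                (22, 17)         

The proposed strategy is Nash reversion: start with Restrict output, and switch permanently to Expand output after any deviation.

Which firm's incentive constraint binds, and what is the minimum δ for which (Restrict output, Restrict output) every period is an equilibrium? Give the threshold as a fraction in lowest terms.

Flint: cooperation gives 75 each period; deviation gives 126 once then 22 forever.
  75/(1−δ) ≥ 126 + 22δ/(1−δ) ⇒ δ ≥ 51/104.
Firm A: cooperation gives 68 each period; deviation gives 109 once then 17 forever.
  δ ≥ 41/92.
Both must hold, so the binding constraint is Flint's: δ ≥ 51/104.

Flint; δ ≥ 51/104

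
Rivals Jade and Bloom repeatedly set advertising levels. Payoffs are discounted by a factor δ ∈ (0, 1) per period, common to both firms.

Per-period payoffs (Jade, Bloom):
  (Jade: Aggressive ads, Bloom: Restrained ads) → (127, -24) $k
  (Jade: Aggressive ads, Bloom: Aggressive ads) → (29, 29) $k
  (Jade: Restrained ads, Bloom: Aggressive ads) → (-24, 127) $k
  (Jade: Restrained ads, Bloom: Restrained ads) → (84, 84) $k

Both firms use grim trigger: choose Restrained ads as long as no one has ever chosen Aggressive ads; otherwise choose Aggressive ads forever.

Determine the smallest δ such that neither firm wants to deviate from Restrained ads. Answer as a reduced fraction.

Cooperation forever yields 84 each period: 84/(1−δ).
Deviating yields 127 once, then 29 forever: 127 + 29δ/(1−δ).
No profitable deviation requires 84/(1−δ) ≥ 127 + 29δ/(1−δ).
Multiplying by (1−δ): 84 ≥ 127(1−δ) + 29δ = 127 − 98δ.
So 98δ ≥ 43, i.e. δ ≥ 43/98.

43/98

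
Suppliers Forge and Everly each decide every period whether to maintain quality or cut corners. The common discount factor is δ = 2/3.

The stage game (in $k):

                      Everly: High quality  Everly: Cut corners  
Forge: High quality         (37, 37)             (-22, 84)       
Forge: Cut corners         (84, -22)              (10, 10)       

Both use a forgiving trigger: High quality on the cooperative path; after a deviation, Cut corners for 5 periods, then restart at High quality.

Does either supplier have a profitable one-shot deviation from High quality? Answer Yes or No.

Yes

Comparing payoff streams over the 6 periods until play realigns: cooperate → 37(1+δ+…+δ^5); deviate → 84 + 10(δ+…+δ^5).
Cooperation is sustained iff (37−10)(δ+…+δ^5) ≥ 84−37.
δ+…+δ^5 = 2/3·(1−(2/3)^5)/(1−2/3) = 1.7366, and (84−37)/(37−10) = 1.7407.
1.7366 < 1.7407, so cooperation is not sustainable.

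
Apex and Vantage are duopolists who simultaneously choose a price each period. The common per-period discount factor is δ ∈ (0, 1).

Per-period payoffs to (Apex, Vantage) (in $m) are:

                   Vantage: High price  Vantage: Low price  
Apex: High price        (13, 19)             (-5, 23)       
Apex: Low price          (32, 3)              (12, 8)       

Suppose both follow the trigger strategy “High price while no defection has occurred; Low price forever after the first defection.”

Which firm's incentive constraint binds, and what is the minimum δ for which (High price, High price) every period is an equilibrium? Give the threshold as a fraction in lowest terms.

Apex; δ ≥ 19/20

Apex's threshold: (32−13)/(32−12) = 19/20.
Vantage's threshold: (23−19)/(23−8) = 4/15.
19/20 > 4/15, so Apex binds and δ* = 19/20.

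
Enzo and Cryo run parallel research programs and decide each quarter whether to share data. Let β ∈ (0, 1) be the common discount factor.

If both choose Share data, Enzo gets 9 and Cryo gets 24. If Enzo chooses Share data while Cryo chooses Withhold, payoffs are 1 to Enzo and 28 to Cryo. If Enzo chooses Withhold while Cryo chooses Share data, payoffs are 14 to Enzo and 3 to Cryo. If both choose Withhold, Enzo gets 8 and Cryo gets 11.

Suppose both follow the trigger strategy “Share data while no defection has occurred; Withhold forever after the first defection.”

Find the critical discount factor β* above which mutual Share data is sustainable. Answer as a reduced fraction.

Enzo: cooperation gives 9 each period; deviation gives 14 once then 8 forever.
  9/(1−β) ≥ 14 + 8β/(1−β) ⇒ β ≥ 5/6.
Cryo: cooperation gives 24 each period; deviation gives 28 once then 11 forever.
  β ≥ 4/17.
Both must hold, so the binding constraint is Enzo's: β ≥ 5/6.

5/6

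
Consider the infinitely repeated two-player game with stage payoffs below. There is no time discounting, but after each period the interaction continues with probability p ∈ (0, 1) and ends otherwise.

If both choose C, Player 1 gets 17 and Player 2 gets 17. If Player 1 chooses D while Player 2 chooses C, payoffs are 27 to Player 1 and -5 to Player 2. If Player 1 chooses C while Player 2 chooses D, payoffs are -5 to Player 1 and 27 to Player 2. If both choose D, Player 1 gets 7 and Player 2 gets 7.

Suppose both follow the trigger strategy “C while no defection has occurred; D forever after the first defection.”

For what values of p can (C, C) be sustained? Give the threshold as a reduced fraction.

1/2

With no time discounting, the continuation probability p plays the role of the discount factor.
Grim-trigger IC: 17/(1−p) ≥ 27 + 7p/(1−p) ⇒ p ≥ (27−17)/(27−7) = 1/2.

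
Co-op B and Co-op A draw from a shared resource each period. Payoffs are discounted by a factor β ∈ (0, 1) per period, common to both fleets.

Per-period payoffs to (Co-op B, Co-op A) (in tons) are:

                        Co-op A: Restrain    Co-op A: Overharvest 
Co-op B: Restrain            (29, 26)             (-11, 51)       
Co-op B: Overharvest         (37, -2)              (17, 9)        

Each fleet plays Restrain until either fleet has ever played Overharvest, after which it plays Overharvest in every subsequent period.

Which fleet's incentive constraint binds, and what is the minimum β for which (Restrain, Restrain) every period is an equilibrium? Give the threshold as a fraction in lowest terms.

Co-op A; β ≥ 25/42

For Co-op B: deviation gain 37−29 = 8, per-period punishment loss 29−17 = 12. IC gives β ≥ 8/20 = 2/5.
For Co-op A: gain 25, loss 17 per period, so β ≥ 25/42.
The tighter constraint is Co-op A's, so cooperation needs β ≥ 25/42.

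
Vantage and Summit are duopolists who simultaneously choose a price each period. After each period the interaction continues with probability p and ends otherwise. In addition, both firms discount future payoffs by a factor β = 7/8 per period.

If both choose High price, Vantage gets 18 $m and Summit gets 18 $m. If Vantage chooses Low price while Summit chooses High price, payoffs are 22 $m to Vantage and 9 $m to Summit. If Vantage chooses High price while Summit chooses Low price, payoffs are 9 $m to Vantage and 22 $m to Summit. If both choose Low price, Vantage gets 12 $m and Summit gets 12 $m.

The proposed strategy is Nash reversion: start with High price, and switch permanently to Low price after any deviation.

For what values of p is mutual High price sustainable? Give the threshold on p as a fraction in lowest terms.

With continuation probability p and discount β, the effective per-period discount factor is βp.
Grim-trigger IC: βp ≥ (22−18)/(22−12) = 2/5.
So p ≥ (2/5)/(7/8) = 16/35.

16/35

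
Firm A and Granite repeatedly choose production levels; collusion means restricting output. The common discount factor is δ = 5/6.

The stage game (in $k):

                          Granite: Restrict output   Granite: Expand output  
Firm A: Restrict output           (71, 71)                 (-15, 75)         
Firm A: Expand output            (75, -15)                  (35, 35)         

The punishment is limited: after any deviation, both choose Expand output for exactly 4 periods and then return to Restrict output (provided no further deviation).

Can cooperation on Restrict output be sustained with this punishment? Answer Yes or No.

A one-shot deviation gives 75 now, then 35 for 4 periods, then back to 71.
Gain from deviating: (75−71) today; loss: (71−35) in each of the next 4 periods.
No-deviation condition: (71−35)(δ+…+δ^4) ≥ 75−71, i.e. δ+…+δ^4 ≥ 1/9.
At δ = 5/6: δ+…+δ^4 = 2.5887 ≥ 0.1111.
So cooperation is sustainable.

Yes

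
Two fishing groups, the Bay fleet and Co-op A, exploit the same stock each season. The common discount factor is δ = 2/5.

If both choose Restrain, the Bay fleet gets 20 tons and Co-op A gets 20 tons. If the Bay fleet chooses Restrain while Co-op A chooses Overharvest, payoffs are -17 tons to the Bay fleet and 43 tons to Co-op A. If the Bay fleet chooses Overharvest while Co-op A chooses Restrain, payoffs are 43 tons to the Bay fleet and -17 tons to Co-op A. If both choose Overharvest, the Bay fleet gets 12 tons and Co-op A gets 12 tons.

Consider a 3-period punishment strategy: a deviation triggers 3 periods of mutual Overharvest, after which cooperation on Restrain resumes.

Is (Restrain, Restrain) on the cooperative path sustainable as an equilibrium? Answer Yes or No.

Comparing payoff streams over the 4 periods until play realigns: cooperate → 20(1+δ+…+δ^3); deviate → 43 + 12(δ+…+δ^3).
Cooperation is sustained iff (20−12)(δ+…+δ^3) ≥ 43−20.
δ+…+δ^3 = 2/5·(1−(2/5)^3)/(1−2/5) = 0.6240, and (43−20)/(20−12) = 2.8750.
0.6240 < 2.8750, so cooperation is not sustainable.

No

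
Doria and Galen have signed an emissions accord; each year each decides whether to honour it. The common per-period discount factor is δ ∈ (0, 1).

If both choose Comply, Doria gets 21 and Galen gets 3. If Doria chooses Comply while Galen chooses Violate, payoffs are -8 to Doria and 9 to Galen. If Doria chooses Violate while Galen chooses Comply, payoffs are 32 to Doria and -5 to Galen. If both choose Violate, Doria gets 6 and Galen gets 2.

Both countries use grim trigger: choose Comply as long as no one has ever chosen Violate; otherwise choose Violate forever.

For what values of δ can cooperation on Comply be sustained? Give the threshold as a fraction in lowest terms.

Doria: cooperation gives 21 each period; deviation gives 32 once then 6 forever.
  21/(1−δ) ≥ 32 + 6δ/(1−δ) ⇒ δ ≥ 11/26.
Galen: cooperation gives 3 each period; deviation gives 9 once then 2 forever.
  δ ≥ 6/7.
Both must hold, so the binding constraint is Galen's: δ ≥ 6/7.

6/7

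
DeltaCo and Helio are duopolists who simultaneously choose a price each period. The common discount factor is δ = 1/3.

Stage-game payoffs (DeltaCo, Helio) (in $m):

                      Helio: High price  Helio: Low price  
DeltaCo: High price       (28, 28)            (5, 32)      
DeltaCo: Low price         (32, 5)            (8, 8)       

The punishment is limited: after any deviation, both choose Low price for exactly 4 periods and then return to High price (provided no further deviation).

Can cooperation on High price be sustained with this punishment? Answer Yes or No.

A one-shot deviation gives 32 now, then 8 for 4 periods, then back to 28.
Gain from deviating: (32−28) today; loss: (28−8) in each of the next 4 periods.
No-deviation condition: (28−8)(δ+…+δ^4) ≥ 32−28, i.e. δ+…+δ^4 ≥ 1/5.
At δ = 1/3: δ+…+δ^4 = 0.4938 ≥ 0.2000.
So cooperation is sustainable.

Yes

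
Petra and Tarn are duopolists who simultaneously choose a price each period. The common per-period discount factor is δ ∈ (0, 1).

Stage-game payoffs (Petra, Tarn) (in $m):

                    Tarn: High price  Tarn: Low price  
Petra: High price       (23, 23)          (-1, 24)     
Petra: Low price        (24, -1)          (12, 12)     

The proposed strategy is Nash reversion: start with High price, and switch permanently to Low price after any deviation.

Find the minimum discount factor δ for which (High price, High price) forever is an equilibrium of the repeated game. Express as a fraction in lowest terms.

1/12

23/(1−δ) ≥ 24 + 12δ/(1−δ)
23 ≥ 24 − 12δ
δ ≥ 1/12.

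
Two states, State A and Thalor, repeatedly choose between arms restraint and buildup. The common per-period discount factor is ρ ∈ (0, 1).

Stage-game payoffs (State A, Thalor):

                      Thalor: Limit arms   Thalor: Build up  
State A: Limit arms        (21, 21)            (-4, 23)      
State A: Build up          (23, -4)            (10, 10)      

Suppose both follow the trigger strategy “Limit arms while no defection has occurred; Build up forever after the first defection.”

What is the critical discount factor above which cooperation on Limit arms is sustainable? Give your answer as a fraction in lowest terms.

2/13

21/(1−ρ) ≥ 23 + 10ρ/(1−ρ)
21 ≥ 23 − 13ρ
ρ ≥ 2/13.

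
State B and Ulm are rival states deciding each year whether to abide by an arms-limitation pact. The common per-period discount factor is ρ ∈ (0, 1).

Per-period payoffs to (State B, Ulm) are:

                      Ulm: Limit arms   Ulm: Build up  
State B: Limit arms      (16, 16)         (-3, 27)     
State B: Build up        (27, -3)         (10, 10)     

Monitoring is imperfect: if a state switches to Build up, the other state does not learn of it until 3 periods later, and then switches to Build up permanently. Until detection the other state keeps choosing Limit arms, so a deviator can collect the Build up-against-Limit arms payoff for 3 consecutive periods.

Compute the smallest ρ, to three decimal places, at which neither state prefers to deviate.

The best deviation is to choose Build up for all 3 undetected periods, earning 27 each, then 10 forever once detected.
Deviation value: 27(1−ρ^3)/(1−ρ) + 10ρ^3/(1−ρ); cooperation value: 16/(1−ρ).
IC: 16 ≥ 27(1−ρ^3) + 10ρ^3 = 27 − 17ρ^3.
So ρ^3 ≥ 11/17, giving ρ ≥ (11/17)^(1/3) ≈ 0.865.

0.865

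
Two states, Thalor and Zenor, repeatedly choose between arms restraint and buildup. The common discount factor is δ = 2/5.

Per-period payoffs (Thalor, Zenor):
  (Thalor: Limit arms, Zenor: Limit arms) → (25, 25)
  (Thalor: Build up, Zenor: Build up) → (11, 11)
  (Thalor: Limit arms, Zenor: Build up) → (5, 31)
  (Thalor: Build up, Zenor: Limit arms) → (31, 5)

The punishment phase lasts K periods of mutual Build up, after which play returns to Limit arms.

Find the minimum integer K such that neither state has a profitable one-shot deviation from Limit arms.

Need Σ_{k=1}^{K} δ^k ≥ (31−25)/(25−11) = 0.4286 at δ = 2/5.
At K = 1 the sum is 0.4000 < 0.4286; at K = 2 it is 0.5600 ≥ 0.4286.
So the minimum punishment length is K = 2.

2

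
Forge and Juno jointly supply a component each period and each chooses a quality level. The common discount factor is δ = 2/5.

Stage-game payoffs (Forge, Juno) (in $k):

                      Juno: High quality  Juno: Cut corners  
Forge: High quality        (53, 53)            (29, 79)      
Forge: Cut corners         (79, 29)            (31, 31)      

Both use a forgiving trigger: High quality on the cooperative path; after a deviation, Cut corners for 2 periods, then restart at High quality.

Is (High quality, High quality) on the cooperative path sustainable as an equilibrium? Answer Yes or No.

IC: δ+…+δ^2 ≥ (79−53)/(53−31) = 13/11.
At δ = 2/5: partial sum = 0.5600 < 1.1818. Cooperation not sustainable.

No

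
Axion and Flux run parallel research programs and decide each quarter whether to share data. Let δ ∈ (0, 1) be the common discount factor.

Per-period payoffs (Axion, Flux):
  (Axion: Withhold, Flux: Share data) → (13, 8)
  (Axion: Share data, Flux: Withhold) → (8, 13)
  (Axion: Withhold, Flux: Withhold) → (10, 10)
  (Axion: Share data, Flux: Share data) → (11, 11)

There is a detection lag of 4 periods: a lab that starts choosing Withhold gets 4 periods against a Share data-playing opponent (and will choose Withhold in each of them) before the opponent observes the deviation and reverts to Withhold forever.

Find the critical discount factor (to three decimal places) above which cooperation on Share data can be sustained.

0.904

The best deviation is to choose Withhold for all 4 undetected periods, earning 13 each, then 10 forever once detected.
Deviation value: 13(1−δ^4)/(1−δ) + 10δ^4/(1−δ); cooperation value: 11/(1−δ).
IC: 11 ≥ 13(1−δ^4) + 10δ^4 = 13 − 3δ^4.
So δ^4 ≥ 2/3, giving δ ≥ (2/3)^(1/4) ≈ 0.904.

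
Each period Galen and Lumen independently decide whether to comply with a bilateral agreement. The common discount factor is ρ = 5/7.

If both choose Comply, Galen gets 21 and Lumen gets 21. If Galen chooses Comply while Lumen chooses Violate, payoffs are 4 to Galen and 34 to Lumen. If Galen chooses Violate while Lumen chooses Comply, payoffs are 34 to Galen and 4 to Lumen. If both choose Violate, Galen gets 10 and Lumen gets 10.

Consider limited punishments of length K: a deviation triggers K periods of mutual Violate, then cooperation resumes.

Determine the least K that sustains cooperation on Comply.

2

No profitable deviation requires (21−10)(ρ+…+ρ^K) ≥ 34−21, i.e. ρ+…+ρ^K ≥ 13/11 ≈ 1.1818.
With ρ = 5/7, the partial sums are K=1: 0.7143, K=2: 1.2245.
K = 2 is the first length at which the sum reaches 1.1818.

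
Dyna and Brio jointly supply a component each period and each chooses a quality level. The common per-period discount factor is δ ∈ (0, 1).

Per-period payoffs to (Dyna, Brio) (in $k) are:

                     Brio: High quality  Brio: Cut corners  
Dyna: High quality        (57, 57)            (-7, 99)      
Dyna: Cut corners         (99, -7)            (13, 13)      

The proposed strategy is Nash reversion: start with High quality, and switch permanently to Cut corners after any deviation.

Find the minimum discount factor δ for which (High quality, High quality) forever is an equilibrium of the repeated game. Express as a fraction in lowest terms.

21/43

One-period gain from deviating is 99 − 57 = 42. The loss is 57 − 13 = 44 in every subsequent period, with present value 44·δ/(1−δ).
Deviation is unprofitable when 44·δ/(1−δ) ≥ 42, i.e. δ/(1−δ) ≥ 21/22.
Equivalently δ ≥ 42/(42+44) = 21/43.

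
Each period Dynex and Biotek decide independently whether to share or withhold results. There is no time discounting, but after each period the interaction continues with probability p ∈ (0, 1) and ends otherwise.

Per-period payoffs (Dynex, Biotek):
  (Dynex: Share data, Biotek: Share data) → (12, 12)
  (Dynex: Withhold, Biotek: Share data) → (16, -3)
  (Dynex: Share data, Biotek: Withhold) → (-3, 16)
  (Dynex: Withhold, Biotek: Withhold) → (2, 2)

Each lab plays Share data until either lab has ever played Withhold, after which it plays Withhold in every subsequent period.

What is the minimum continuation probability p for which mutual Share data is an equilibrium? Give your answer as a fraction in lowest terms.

2/7

Expected cooperation value is 12 + p·12 + p²·12 + … = 12/(1−p); deviation gives 16 + p·2/(1−p).
12 ≥ 16(1−p) + 2p ⇒ 14p ≥ 4 ⇒ p ≥ 4/14 = 2/7.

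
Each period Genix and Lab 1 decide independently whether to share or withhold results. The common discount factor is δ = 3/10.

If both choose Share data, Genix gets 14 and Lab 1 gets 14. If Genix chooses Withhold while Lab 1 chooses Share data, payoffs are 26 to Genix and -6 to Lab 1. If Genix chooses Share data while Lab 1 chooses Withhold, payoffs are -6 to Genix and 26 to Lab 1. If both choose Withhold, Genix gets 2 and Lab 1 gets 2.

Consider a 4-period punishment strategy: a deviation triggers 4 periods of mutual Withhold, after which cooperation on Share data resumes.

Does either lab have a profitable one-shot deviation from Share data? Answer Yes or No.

Yes

A one-shot deviation gives 26 now, then 2 for 4 periods, then back to 14.
Gain from deviating: (26−14) today; loss: (14−2) in each of the next 4 periods.
No-deviation condition: (14−2)(δ+…+δ^4) ≥ 26−14, i.e. δ+…+δ^4 ≥ 1.
At δ = 3/10: δ+…+δ^4 = 0.4251 < 1.0000.
So cooperation is not sustainable.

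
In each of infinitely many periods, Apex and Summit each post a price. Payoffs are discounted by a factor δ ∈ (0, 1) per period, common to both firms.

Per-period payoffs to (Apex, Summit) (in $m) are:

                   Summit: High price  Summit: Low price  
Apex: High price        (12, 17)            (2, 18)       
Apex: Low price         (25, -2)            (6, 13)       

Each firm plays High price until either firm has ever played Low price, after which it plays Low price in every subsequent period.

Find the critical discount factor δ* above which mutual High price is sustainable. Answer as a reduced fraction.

13/19

Apex: cooperation gives 12 each period; deviation gives 25 once then 6 forever.
  12/(1−δ) ≥ 25 + 6δ/(1−δ) ⇒ δ ≥ 13/19.
Summit: cooperation gives 17 each period; deviation gives 18 once then 13 forever.
  δ ≥ 1/5.
Both must hold, so the binding constraint is Apex's: δ ≥ 13/19.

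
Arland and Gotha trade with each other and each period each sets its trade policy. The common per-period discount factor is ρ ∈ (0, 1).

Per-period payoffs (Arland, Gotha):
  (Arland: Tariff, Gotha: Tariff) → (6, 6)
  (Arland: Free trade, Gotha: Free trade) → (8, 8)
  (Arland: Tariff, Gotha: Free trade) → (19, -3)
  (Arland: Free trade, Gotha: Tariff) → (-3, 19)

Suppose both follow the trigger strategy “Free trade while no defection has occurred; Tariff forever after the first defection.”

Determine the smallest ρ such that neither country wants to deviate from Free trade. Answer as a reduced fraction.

Under grim trigger the critical discount factor is (T−C)/(T−P) with T = 19, C = 8, P = 6.
ρ* = (19−8)/(19−6) = 11/13.

11/13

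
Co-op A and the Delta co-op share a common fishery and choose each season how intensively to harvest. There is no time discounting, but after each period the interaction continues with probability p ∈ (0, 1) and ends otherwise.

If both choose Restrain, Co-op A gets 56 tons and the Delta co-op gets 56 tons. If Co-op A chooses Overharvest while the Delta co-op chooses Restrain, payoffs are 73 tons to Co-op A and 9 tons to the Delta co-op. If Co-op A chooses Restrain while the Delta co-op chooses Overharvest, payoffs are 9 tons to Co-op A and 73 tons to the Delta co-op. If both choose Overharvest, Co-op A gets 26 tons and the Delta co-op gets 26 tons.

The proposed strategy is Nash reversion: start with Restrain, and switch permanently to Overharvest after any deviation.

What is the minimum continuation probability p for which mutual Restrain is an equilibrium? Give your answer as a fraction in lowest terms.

17/47

Expected cooperation value is 56 + p·56 + p²·56 + … = 56/(1−p); deviation gives 73 + p·26/(1−p).
56 ≥ 73(1−p) + 26p ⇒ 47p ≥ 17 ⇒ p ≥ 17/47.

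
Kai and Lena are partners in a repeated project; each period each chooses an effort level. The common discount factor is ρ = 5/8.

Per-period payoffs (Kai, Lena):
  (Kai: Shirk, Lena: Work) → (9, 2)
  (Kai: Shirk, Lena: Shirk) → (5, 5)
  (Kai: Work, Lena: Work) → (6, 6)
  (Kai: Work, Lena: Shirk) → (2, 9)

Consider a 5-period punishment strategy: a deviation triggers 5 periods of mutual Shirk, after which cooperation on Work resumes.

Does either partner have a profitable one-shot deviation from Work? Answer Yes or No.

IC: ρ+…+ρ^5 ≥ (9−6)/(6−5) = 3.
At ρ = 5/8: partial sum = 1.5077 < 3.0000. Cooperation not sustainable.

Yes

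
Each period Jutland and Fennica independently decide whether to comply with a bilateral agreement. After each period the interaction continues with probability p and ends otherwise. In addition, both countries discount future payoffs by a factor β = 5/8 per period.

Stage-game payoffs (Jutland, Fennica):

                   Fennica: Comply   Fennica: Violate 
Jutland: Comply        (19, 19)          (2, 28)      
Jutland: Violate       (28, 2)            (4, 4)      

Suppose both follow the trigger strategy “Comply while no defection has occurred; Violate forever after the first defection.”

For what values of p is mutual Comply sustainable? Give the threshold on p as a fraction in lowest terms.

3/5

Expected continuation weight on next period's payoff is β·p = 5/8·p, which plays the role of the discount factor.
Cooperation requires 5/8·p ≥ (28−19)/(28−4) = 3/8, hence p ≥ 3/5.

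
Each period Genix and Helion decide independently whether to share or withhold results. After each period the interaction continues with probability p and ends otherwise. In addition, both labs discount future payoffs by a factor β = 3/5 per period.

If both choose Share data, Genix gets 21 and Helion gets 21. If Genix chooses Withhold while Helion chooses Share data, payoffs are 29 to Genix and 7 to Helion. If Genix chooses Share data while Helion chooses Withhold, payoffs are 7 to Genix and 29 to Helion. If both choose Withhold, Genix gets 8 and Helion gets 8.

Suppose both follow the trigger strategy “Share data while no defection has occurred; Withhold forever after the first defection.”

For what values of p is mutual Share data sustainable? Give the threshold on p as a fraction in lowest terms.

With continuation probability p and discount β, the effective per-period discount factor is βp.
Grim-trigger IC: βp ≥ (29−21)/(29−8) = 8/21.
So p ≥ (8/21)/(3/5) = 40/63.

40/63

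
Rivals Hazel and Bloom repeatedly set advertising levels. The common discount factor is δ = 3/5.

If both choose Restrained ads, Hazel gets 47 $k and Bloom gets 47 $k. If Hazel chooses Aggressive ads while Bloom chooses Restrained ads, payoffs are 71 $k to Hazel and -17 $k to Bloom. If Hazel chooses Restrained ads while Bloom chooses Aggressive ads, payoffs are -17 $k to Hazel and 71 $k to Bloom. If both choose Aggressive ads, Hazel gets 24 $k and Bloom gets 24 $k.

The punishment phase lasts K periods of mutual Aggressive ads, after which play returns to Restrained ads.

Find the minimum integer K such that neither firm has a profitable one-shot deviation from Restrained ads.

3

Need Σ_{k=1}^{K} δ^k ≥ (71−47)/(47−24) = 1.0435 at δ = 3/5.
At K = 2 the sum is 0.9600 < 1.0435; at K = 3 it is 1.1760 ≥ 1.0435.
So the minimum punishment length is K = 3.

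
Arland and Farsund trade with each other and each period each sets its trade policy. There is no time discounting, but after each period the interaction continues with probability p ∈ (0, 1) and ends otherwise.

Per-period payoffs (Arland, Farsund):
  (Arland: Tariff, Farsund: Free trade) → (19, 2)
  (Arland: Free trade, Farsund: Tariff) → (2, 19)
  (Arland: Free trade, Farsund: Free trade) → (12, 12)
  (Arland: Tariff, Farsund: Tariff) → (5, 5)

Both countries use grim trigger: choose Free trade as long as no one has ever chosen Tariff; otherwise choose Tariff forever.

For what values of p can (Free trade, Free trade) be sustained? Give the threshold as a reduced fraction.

With no time discounting, the continuation probability p plays the role of the discount factor.
Grim-trigger IC: 12/(1−p) ≥ 19 + 5p/(1−p) ⇒ p ≥ (19−12)/(19−5) = 1/2.

1/2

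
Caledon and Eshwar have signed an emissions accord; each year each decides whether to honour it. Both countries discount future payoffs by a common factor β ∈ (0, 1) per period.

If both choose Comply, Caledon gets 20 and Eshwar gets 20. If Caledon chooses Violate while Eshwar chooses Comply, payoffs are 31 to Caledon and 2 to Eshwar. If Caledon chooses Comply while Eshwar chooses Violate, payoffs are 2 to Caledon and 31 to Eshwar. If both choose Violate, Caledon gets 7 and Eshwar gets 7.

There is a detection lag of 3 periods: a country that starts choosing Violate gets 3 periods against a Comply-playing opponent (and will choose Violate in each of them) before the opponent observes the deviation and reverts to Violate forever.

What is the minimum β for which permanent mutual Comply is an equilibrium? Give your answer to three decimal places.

A deviator earns 31 for 3 periods, then 7 forever; cooperating earns 20 forever. Multiplying the IC by (1−β):
20 ≥ 31(1−β^3) + 7β^3, so 24·β^3 ≥ 11 and β^3 ≥ 11/24.
β ≥ (11/24)^(1/3) ≈ 0.771.

0.771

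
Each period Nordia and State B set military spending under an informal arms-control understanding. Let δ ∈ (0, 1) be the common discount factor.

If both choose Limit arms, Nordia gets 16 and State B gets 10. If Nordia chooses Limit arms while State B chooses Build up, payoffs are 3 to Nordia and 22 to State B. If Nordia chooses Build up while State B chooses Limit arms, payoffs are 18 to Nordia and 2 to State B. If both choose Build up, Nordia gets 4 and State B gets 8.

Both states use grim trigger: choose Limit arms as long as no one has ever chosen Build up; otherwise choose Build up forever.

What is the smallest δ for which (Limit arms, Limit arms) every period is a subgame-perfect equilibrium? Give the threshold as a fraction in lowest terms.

Nordia: cooperation gives 16 each period; deviation gives 18 once then 4 forever.
  16/(1−δ) ≥ 18 + 4δ/(1−δ) ⇒ δ ≥ 2/14 = 1/7.
State B: cooperation gives 10 each period; deviation gives 22 once then 8 forever.
  δ ≥ 12/14 = 6/7.
Both must hold, so the binding constraint is State B's: δ ≥ 6/7.

6/7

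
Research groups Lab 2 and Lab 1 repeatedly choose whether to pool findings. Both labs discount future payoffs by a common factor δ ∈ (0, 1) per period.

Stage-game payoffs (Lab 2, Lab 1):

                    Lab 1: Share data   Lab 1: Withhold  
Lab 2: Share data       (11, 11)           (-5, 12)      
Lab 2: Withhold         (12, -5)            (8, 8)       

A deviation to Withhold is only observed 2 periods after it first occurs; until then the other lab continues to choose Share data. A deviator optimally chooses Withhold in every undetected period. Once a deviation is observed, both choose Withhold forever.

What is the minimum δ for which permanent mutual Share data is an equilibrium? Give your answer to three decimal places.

Deviating for the 2 undetected periods gains 12−11 = 1 per period over cooperation, then loses 11−8 = 3 per period forever once punishment starts.
Gain: 1(1 + δ + … + δ^1); loss: 3·δ^2/(1−δ).
No profitable deviation ⇔ 1(1−δ^2) ≤ 3·δ^2, i.e. δ^2 ≥ 1/(1+3) = 1/4.
Hence δ ≥ (1/4)^(1/2) ≈ 0.500.

0.500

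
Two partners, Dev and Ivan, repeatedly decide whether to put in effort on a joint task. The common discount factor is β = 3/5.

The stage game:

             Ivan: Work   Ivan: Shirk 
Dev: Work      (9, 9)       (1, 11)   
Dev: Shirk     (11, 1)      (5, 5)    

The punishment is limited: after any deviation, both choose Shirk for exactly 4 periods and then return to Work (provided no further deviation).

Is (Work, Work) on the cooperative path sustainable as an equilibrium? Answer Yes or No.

Comparing payoff streams over the 5 periods until play realigns: cooperate → 9(1+β+…+β^4); deviate → 11 + 5(β+…+β^4).
Cooperation is sustained iff (9−5)(β+…+β^4) ≥ 11−9.
β+…+β^4 = 3/5·(1−(3/5)^4)/(1−3/5) = 1.3056, and (11−9)/(9−5) = 0.5000.
1.3056 ≥ 0.5000, so cooperation is sustainable.

Yes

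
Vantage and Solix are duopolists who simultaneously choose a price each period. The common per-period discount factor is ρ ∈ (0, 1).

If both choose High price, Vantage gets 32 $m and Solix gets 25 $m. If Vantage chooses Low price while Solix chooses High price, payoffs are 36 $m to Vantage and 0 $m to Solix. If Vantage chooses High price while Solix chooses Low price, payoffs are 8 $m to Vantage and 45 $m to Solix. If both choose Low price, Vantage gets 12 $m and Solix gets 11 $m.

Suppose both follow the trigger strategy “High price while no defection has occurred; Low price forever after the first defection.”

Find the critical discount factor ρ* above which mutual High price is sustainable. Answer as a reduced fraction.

10/17

Vantage: cooperation gives 32 each period; deviation gives 36 once then 12 forever.
  32/(1−ρ) ≥ 36 + 12ρ/(1−ρ) ⇒ ρ ≥ 4/24 = 1/6.
Solix: cooperation gives 25 each period; deviation gives 45 once then 11 forever.
  ρ ≥ 20/34 = 10/17.
Both must hold, so the binding constraint is Solix's: ρ ≥ 10/17.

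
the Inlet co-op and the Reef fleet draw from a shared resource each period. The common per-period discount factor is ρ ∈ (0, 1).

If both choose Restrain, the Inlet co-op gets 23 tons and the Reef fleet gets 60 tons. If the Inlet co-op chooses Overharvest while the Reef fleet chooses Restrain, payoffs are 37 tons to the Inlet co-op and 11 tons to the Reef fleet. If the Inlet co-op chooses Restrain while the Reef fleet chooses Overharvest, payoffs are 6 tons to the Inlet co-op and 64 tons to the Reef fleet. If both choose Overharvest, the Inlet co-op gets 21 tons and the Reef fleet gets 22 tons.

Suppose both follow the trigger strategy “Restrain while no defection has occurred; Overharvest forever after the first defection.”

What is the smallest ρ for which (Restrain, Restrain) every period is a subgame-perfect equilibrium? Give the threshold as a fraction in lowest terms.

7/8

the Inlet co-op: cooperation gives 23 each period; deviation gives 37 once then 21 forever.
  23/(1−ρ) ≥ 37 + 21ρ/(1−ρ) ⇒ ρ ≥ 14/16 = 7/8.
the Reef fleet: cooperation gives 60 each period; deviation gives 64 once then 22 forever.
  ρ ≥ 4/42 = 2/21.
Both must hold, so the binding constraint is the Inlet co-op's: ρ ≥ 7/8.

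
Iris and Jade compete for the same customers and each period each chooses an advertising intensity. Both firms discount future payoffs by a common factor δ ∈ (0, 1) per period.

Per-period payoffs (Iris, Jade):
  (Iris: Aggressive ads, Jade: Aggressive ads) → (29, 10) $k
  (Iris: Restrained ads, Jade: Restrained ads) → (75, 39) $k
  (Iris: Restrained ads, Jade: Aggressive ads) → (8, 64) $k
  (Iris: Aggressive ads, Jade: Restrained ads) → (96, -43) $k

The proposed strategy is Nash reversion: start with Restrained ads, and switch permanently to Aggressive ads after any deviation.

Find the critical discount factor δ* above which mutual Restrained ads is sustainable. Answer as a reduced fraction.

For Iris: deviation gain 96−75 = 21, per-period punishment loss 75−29 = 46. IC gives δ ≥ 21/67.
For Jade: gain 25, loss 29 per period, so δ ≥ 25/54.
The tighter constraint is Jade's, so cooperation needs δ ≥ 25/54.

25/54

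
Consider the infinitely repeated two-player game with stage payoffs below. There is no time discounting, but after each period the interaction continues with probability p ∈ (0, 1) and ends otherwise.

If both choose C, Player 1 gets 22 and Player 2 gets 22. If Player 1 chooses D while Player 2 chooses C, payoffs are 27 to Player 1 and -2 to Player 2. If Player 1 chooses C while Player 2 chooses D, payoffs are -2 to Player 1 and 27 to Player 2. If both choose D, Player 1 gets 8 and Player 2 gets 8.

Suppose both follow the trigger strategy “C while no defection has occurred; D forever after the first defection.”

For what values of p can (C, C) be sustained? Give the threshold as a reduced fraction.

Expected cooperation value is 22 + p·22 + p²·22 + … = 22/(1−p); deviation gives 27 + p·8/(1−p).
22 ≥ 27(1−p) + 8p ⇒ 19p ≥ 5 ⇒ p ≥ 5/19.

5/19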